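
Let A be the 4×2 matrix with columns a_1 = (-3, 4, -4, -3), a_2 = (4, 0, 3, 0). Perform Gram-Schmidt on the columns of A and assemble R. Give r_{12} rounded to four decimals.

r_{12} = -3.3941

a_1 = (-3, 4, -4, -3); ‖a_1‖ = 7.0711, so e_1 = (-0.4243, 0.5657, -0.5657, -0.4243).
r_{12} = e_1·a_2 = -3.3941.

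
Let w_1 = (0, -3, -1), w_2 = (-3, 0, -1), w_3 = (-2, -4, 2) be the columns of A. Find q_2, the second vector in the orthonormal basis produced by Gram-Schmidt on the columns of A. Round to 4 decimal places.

w_1 = (0, -3, -1); ‖w_1‖ = 3.1623, so q_1 = (0.0000, -0.9487, -0.3162).
q_1·w_2 = 0.0000·(-3) + (-0.9487)·0 + (-0.3162)·(-1) = 0.3162.
u_2 = w_2 − 0.3162·q_1 = (-3.0000, 0.3000, -0.9000).
‖u_2‖ = 3.1464, so q_2 = (-0.9535, 0.0953, -0.2860).

q_2 = (-0.9535, 0.0953, -0.2860)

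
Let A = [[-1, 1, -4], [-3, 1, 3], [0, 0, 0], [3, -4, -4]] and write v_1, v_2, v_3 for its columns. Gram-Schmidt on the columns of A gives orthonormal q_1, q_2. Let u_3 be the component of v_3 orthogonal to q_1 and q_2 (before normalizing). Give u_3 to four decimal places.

u_3 = (-4.9186, 0.5465, 0.0000, -1.0930)

q_1 = v_1/‖v_1‖ = (-1, -3, 0, 3)/4.3589 = (-0.2294, -0.6882, 0.0000, 0.6882).
r_{12} = q_1·v_2 = -3.6707.
u_2 = v_2 + 3.6707·q_1 = (0.1579, -1.5263, 0.0000, -1.4737).
‖u_2‖ = 2.1275, so q_2 = (0.0742, -0.7174, 0.0000, -0.6927).
r_{13} = q_1·v_3 = -3.9001; r_{23} = q_2·v_3 = 0.3216.
u_3 = v_3 + 3.9001·q_1 − 0.3216·q_2 = (-4.9186, 0.5465, 0.0000, -1.0930).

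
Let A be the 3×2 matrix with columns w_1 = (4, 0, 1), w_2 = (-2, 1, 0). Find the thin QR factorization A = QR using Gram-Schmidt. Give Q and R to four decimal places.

w_1 = (4, 0, 1); ‖w_1‖ = 4.1231, so q_1 = (0.9701, 0.0000, 0.2425).
q_1·w_2 = 0.9701·(-2) + 0.0000·1 + 0.2425·0 = -1.9403.
u_2 = w_2 + 1.9403·q_1 = (-0.1176, 1.0000, 0.4706).
‖u_2‖ = 1.1114, so q_2 = (-0.1059, 0.8997, 0.4234).

Q = [[0.9701, -0.1059], [0.0000, 0.8997], [0.2425, 0.4234]], R = [[4.1231, -1.9403], [0.0000, 1.1114]]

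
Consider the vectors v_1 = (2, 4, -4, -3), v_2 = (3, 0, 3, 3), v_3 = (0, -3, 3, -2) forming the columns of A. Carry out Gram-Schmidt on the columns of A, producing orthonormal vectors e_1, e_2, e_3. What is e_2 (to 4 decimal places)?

v_1 = (2, 4, -4, -3); ‖v_1‖ = 6.7082, so e_1 = (0.2981, 0.5963, -0.5963, -0.4472).
e_1·v_2 = 0.2981·3 + 0.5963·0 + (-0.5963)·3 + (-0.4472)·3 = -2.2361.
u_2 = v_2 + 2.2361·e_1 = (3.6667, 1.3333, 1.6667, 2.0000).
‖u_2‖ = 4.6904, so e_2 = (0.7817, 0.2843, 0.3553, 0.4264).

e_2 = (0.7817, 0.2843, 0.3553, 0.4264)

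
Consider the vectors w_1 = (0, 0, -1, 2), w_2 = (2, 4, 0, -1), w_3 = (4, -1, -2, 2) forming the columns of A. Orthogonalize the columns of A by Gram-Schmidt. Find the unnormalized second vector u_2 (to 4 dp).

u_2 = (2.0000, 4.0000, -0.4000, -0.2000)

e_1 = w_1/‖w_1‖ = (0, 0, -1, 2)/2.2361 = (0.0000, 0.0000, -0.4472, 0.8944).
r_{12} = e_1·w_2 = -0.8944.
u_2 = w_2 + 0.8944·e_1 = (2.0000, 4.0000, -0.4000, -0.2000).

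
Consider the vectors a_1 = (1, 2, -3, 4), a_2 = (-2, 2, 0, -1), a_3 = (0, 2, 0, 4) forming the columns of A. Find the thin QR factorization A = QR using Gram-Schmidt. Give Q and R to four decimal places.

a_1 = (1, 2, -3, 4); ‖a_1‖ = 5.4772, so e_1 = (0.1826, 0.3651, -0.5477, 0.7303).
e_1·a_2 = 0.1826·(-2) + 0.3651·2 + (-0.5477)·0 + 0.7303·(-1) = -0.3651.
u_2 = a_2 + 0.3651·e_1 = (-1.9333, 2.1333, -0.2000, -0.7333).
‖u_2‖ = 2.9777, so e_2 = (-0.6493, 0.7164, -0.0672, -0.2463).
e_1·a_3 = 0.1826·0 + 0.3651·2 + (-0.5477)·0 + 0.7303·4 = 3.6515; e_2·a_3 = (-0.6493)·0 + 0.7164·2 + (-0.0672)·0 + (-0.2463)·4 = 0.4478.
u_3 = a_3 − 3.6515·e_1 − 0.4478·e_2 = (-0.3759, 0.3459, 2.0301, 1.4436).
‖u_3‖ = 2.5429, so e_3 = (-0.1478, 0.1360, 0.7983, 0.5677).

Q = [[0.1826, -0.6493, -0.1478], [0.3651, 0.7164, 0.1360], [-0.5477, -0.0672, 0.7983], [0.7303, -0.2463, 0.5677]], R = [[5.4772, -0.3651, 3.6515], [0.0000, 2.9777, 0.4478], [0.0000, 0.0000, 2.5429]]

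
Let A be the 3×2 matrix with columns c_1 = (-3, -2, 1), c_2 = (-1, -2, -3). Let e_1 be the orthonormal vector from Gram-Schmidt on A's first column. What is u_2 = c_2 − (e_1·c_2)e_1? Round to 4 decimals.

c_1 = (-3, -2, 1); ‖c_1‖ = 3.7417, so e_1 = (-0.8018, -0.5345, 0.2673).
e_1·c_2 = (-0.8018)·(-1) + (-0.5345)·(-2) + 0.2673·(-3) = 1.0690.
u_2 = c_2 − 1.0690·e_1 = (-0.1429, -1.4286, -3.2857).

u_2 = (-0.1429, -1.4286, -3.2857)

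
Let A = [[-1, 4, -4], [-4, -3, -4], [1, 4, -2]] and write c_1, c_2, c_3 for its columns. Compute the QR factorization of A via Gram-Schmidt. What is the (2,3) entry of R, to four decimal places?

c_1 = (-1, -4, 1); ‖c_1‖ = 4.2426, so e_1 = (-0.2357, -0.9428, 0.2357).
e_1·c_2 = (-0.2357)·4 + (-0.9428)·(-3) + 0.2357·4 = 2.8284.
u_2 = c_2 − 2.8284·e_1 = (4.6667, -0.3333, 3.3333).
‖u_2‖ = 5.7446, so e_2 = (0.8124, -0.0580, 0.5803).
r_{23} = e_2·c_3 = -4.1779.

r_{23} = -4.1779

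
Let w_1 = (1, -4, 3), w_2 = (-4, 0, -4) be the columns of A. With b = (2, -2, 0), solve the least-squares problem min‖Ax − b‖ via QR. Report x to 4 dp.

x = (0.3333, -0.0833)

w_1 = (1, -4, 3); ‖w_1‖ = 5.0990, so q_1 = (0.1961, -0.7845, 0.5883).
q_1·w_2 = 0.1961·(-4) + (-0.7845)·0 + 0.5883·(-4) = -3.1379.
u_2 = w_2 + 3.1379·q_1 = (-3.3846, -2.4615, -2.1538).
‖u_2‖ = 4.7068, so q_2 = (-0.7191, -0.5230, -0.4576).
Qᵀb = (1.9612, -0.3922).
Back-substitute: x_2 = -0.3922/4.7068 = -0.0833.
x_1 = (1.9612 + 3.1379·(-0.0833))/5.0990 = 0.3333.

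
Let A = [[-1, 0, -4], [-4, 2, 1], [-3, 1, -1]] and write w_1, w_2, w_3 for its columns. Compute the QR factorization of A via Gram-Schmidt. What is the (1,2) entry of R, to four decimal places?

r_{12} = -2.1573

q_1 = w_1/‖w_1‖ = (-1, -4, -3)/5.0990 = (-0.1961, -0.7845, -0.5883).
r_{12} = q_1·w_2 = -2.1573.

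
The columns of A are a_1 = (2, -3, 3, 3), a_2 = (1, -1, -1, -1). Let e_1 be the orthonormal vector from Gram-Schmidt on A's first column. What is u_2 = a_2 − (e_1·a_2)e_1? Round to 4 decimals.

e_1 = a_1/‖a_1‖ = (2, -3, 3, 3)/5.5678 = (0.3592, -0.5388, 0.5388, 0.5388).
r_{12} = e_1·a_2 = -0.1796.
u_2 = a_2 + 0.1796·e_1 = (1.0645, -1.0968, -0.9032, -0.9032).

u_2 = (1.0645, -1.0968, -0.9032, -0.9032)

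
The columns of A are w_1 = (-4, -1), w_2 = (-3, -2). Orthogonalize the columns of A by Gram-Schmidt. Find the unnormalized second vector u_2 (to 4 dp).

u_2 = (0.2941, -1.1765)

w_1 = (-4, -1); ‖w_1‖ = 4.1231, so e_1 = (-0.9701, -0.2425).
e_1·w_2 = (-0.9701)·(-3) + (-0.2425)·(-2) = 3.3955.
u_2 = w_2 − 3.3955·e_1 = (0.2941, -1.1765).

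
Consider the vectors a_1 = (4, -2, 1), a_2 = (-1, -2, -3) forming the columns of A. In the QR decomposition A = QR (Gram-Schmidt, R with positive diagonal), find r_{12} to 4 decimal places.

e_1 = a_1/‖a_1‖ = (4, -2, 1)/4.5826 = (0.8729, -0.4364, 0.2182).
r_{12} = e_1·a_2 = -0.6547.

r_{12} = -0.6547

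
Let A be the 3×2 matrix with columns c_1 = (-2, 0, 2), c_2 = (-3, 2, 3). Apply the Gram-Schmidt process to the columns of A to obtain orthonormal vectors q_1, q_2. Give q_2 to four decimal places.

q_2 = (0.0000, 1.0000, 0.0000)

c_1 = (-2, 0, 2); ‖c_1‖ = 2.8284, so q_1 = (-0.7071, 0.0000, 0.7071).
q_1·c_2 = (-0.7071)·(-3) + 0.0000·2 + 0.7071·3 = 4.2426.
u_2 = c_2 − 4.2426·q_1 = (0.0000, 2.0000, 0.0000).
‖u_2‖ = 2.0000, so q_2 = (0.0000, 1.0000, 0.0000).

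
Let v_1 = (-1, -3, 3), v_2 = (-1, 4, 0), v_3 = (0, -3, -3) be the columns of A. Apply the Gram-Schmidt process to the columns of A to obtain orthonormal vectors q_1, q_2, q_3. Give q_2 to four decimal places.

v_1 = (-1, -3, 3); ‖v_1‖ = 4.3589, so q_1 = (-0.2294, -0.6882, 0.6882).
q_1·v_2 = (-0.2294)·(-1) + (-0.6882)·4 + 0.6882·0 = -2.5236.
u_2 = v_2 + 2.5236·q_1 = (-1.5789, 2.2632, 1.7368).
‖u_2‖ = 3.2606, so q_2 = (-0.4842, 0.6941, 0.5327).

q_2 = (-0.4842, 0.6941, 0.5327)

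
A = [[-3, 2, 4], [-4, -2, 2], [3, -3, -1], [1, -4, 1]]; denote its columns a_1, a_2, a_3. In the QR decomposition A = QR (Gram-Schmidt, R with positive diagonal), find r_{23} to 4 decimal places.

a_1 = (-3, -4, 3, 1); ‖a_1‖ = 5.9161, so e_1 = (-0.5071, -0.6761, 0.5071, 0.1690).
e_1·a_2 = (-0.5071)·2 + (-0.6761)·(-2) + 0.5071·(-3) + 0.1690·(-4) = -1.8593.
u_2 = a_2 + 1.8593·e_1 = (1.0571, -3.2571, -2.0571, -3.6857).
‖u_2‖ = 5.4353, so e_2 = (0.1945, -0.5993, -0.3785, -0.6781).
r_{23} = e_2·a_3 = -0.7202.

r_{23} = -0.7202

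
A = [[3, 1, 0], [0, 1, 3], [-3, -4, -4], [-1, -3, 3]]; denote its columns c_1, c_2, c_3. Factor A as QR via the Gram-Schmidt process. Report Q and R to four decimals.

q_1 = c_1/‖c_1‖ = (3, 0, -3, -1)/4.3589 = (0.6882, 0.0000, -0.6882, -0.2294).
r_{12} = q_1·c_2 = 4.1295.
u_2 = c_2 − 4.1295·q_1 = (-1.8421, 1.0000, -1.1579, -2.0526).
‖u_2‖ = 3.1539, so q_2 = (-0.5841, 0.3171, -0.3671, -0.6508).
r_{13} = q_1·c_3 = 2.0647; r_{23} = q_2·c_3 = 0.4673.
u_3 = c_3 − 2.0647·q_1 − 0.4673·q_2 = (-1.1481, 2.8519, -2.4074, 3.7778).
‖u_3‖ = 5.4331, so q_3 = (-0.2113, 0.5249, -0.4431, 0.6953).

Q = [[0.6882, -0.5841, -0.2113], [0.0000, 0.3171, 0.5249], [-0.6882, -0.3671, -0.4431], [-0.2294, -0.6508, 0.6953]], R = [[4.3589, 4.1295, 2.0647], [0.0000, 3.1539, 0.4673], [0.0000, 0.0000, 5.4331]]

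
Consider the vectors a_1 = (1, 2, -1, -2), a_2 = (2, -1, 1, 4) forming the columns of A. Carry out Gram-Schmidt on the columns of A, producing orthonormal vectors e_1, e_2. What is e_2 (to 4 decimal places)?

e_2 = (0.7778, 0.2146, 0.0268, 0.5901)

a_1 = (1, 2, -1, -2); ‖a_1‖ = 3.1623, so e_1 = (0.3162, 0.6325, -0.3162, -0.6325).
e_1·a_2 = 0.3162·2 + 0.6325·(-1) + (-0.3162)·1 + (-0.6325)·4 = -2.8460.
u_2 = a_2 + 2.8460·e_1 = (2.9000, 0.8000, 0.1000, 2.2000).
‖u_2‖ = 3.7283, so e_2 = (0.7778, 0.2146, 0.0268, 0.5901).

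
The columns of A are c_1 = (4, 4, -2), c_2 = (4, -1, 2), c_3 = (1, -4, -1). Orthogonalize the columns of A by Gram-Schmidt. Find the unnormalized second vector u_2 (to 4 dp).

q_1 = c_1/‖c_1‖ = (4, 4, -2)/6.0000 = (0.6667, 0.6667, -0.3333).
r_{12} = q_1·c_2 = 1.3333.
u_2 = c_2 − 1.3333·q_1 = (3.1111, -1.8889, 2.4444).

u_2 = (3.1111, -1.8889, 2.4444)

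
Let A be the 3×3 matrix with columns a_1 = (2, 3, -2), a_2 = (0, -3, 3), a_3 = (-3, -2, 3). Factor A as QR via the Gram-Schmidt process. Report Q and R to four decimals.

q_1 = a_1/‖a_1‖ = (2, 3, -2)/4.1231 = (0.4851, 0.7276, -0.4851).
r_{12} = q_1·a_2 = -3.6380.
u_2 = a_2 + 3.6380·q_1 = (1.7647, -0.3529, 1.2353).
‖u_2‖ = 2.1828, so q_2 = (0.8085, -0.1617, 0.5659).
r_{13} = q_1·a_3 = -4.3656; r_{23} = q_2·a_3 = -0.4042.
u_3 = a_3 + 4.3656·q_1 + 0.4042·q_2 = (-0.5556, 1.1111, 1.1111).
‖u_3‖ = 1.6667, so q_3 = (-0.3333, 0.6667, 0.6667).

Q = [[0.4851, 0.8085, -0.3333], [0.7276, -0.1617, 0.6667], [-0.4851, 0.5659, 0.6667]], R = [[4.1231, -3.6380, -4.3656], [0.0000, 2.1828, -0.4042], [0.0000, 0.0000, 1.6667]]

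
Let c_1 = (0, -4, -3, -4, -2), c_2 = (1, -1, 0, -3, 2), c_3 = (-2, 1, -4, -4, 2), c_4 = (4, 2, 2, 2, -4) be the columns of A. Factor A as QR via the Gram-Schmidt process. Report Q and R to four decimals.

Q = [[0.0000, 0.2911, -0.5087, 0.6280], [-0.5963, 0.0194, 0.5250, 0.5749], [-0.4472, 0.2329, -0.6118, -0.1157], [-0.5963, -0.5628, -0.1855, -0.2714], [-0.2981, 0.7375, 0.2386, -0.4336]], R = [[6.7082, 1.7889, 2.9814, -2.0870], [0.0000, 3.4351, 2.2319, -2.4065], [0.0000, 0.0000, 5.2086, -3.5339], [0.0000, 0.0000, 0.0000, 4.6222]]

c_1 = (0, -4, -3, -4, -2); ‖c_1‖ = 6.7082, so e_1 = (0.0000, -0.5963, -0.4472, -0.5963, -0.2981).
e_1·c_2 = 0.0000·1 + (-0.5963)·(-1) + (-0.4472)·0 + (-0.5963)·(-3) + (-0.2981)·2 = 1.7889.
u_2 = c_2 − 1.7889·e_1 = (1.0000, 0.0667, 0.8000, -1.9333, 2.5333).
‖u_2‖ = 3.4351, so e_2 = (0.2911, 0.0194, 0.2329, -0.5628, 0.7375).
e_1·c_3 = 0.0000·(-2) + (-0.5963)·1 + (-0.4472)·(-4) + (-0.5963)·(-4) + (-0.2981)·2 = 2.9814; e_2·c_3 = 0.2911·(-2) + 0.0194·1 + 0.2329·(-4) + (-0.5628)·(-4) + 0.7375·2 = 2.2319.
u_3 = c_3 − 2.9814·e_1 − 2.2319·e_2 = (-2.6497, 2.7345, -3.1864, -0.9661, 1.2429).
‖u_3‖ = 5.2086, so e_3 = (-0.5087, 0.5250, -0.6118, -0.1855, 0.2386).
e_1·c_4 = 0.0000·4 + (-0.5963)·2 + (-0.4472)·2 + (-0.5963)·2 + (-0.2981)·(-4) = -2.0870; e_2·c_4 = 0.2911·4 + 0.0194·2 + 0.2329·2 + (-0.5628)·2 + 0.7375·(-4) = -2.4065; e_3·c_4 = (-0.5087)·4 + 0.5250·2 + (-0.6118)·2 + (-0.1855)·2 + 0.2386·(-4) = -3.5339.
u_4 = c_4 + 2.0870·e_1 + 2.4065·e_2 + 3.5339·e_3 = (2.9028, 2.6575, -0.5348, -1.2543, -2.0042).
‖u_4‖ = 4.6222, so e_4 = (0.6280, 0.5749, -0.1157, -0.2714, -0.4336).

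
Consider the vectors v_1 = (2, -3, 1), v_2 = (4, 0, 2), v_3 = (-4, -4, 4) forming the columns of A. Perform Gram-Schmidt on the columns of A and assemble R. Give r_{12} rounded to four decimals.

v_1 = (2, -3, 1); ‖v_1‖ = 3.7417, so e_1 = (0.5345, -0.8018, 0.2673).
r_{12} = e_1·v_2 = 2.6726.

r_{12} = 2.6726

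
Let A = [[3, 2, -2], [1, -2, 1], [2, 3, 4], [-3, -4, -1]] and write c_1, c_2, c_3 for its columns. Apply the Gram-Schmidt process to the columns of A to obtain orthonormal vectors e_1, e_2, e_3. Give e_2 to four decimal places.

e_2 = (-0.2515, -0.8550, 0.3143, -0.3269)

e_1 = c_1/‖c_1‖ = (3, 1, 2, -3)/4.7958 = (0.6255, 0.2085, 0.4170, -0.6255).
r_{12} = e_1·c_2 = 4.5873.
u_2 = c_2 − 4.5873·e_1 = (-0.8696, -2.9565, 1.0870, -1.1304).
‖u_2‖ = 3.4578, so e_2 = (-0.2515, -0.8550, 0.3143, -0.3269).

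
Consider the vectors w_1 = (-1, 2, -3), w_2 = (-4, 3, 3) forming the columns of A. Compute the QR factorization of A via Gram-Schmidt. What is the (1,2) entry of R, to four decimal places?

r_{12} = 0.2673

e_1 = w_1/‖w_1‖ = (-1, 2, -3)/3.7417 = (-0.2673, 0.5345, -0.8018).
r_{12} = e_1·w_2 = 0.2673.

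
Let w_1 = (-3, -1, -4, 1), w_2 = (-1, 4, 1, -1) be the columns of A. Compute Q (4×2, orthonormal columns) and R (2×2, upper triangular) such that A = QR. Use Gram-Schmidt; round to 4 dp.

Q = [[-0.5774, -0.3965], [-0.1925, 0.8988], [-0.7698, 0.0264], [0.1925, -0.1850]], R = [[5.1962, -1.1547], [0.0000, 4.2032]]

w_1 = (-3, -1, -4, 1); ‖w_1‖ = 5.1962, so e_1 = (-0.5774, -0.1925, -0.7698, 0.1925).
e_1·w_2 = (-0.5774)·(-1) + (-0.1925)·4 + (-0.7698)·1 + 0.1925·(-1) = -1.1547.
u_2 = w_2 + 1.1547·e_1 = (-1.6667, 3.7778, 0.1111, -0.7778).
‖u_2‖ = 4.2032, so e_2 = (-0.3965, 0.8988, 0.0264, -0.1850).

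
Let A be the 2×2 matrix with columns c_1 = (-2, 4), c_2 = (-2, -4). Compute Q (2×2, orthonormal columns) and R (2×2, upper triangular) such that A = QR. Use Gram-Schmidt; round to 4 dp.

c_1 = (-2, 4); ‖c_1‖ = 4.4721, so q_1 = (-0.4472, 0.8944).
q_1·c_2 = (-0.4472)·(-2) + 0.8944·(-4) = -2.6833.
u_2 = c_2 + 2.6833·q_1 = (-3.2000, -1.6000).
‖u_2‖ = 3.5777, so q_2 = (-0.8944, -0.4472).

Q = [[-0.4472, -0.8944], [0.8944, -0.4472]], R = [[4.4721, -2.6833], [0.0000, 3.5777]]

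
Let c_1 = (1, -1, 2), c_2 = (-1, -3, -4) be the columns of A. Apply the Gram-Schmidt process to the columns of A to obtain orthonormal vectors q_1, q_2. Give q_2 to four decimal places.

q_2 = (0.0000, -0.8944, -0.4472)

q_1 = c_1/‖c_1‖ = (1, -1, 2)/2.4495 = (0.4082, -0.4082, 0.8165).
r_{12} = q_1·c_2 = -2.4495.
u_2 = c_2 + 2.4495·q_1 = (0.0000, -4.0000, -2.0000).
‖u_2‖ = 4.4721, so q_2 = (0.0000, -0.8944, -0.4472).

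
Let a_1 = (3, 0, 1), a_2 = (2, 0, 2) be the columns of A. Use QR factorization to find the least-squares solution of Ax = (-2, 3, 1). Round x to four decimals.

x = (-1.5000, 1.2500)

a_1 = (3, 0, 1); ‖a_1‖ = 3.1623, so e_1 = (0.9487, 0.0000, 0.3162).
e_1·a_2 = 0.9487·2 + 0.0000·0 + 0.3162·2 = 2.5298.
u_2 = a_2 − 2.5298·e_1 = (-0.4000, 0.0000, 1.2000).
‖u_2‖ = 1.2649, so e_2 = (-0.3162, 0.0000, 0.9487).
Qᵀb = (-1.5811, 1.5811).
Back-substitute: x_2 = 1.5811/1.2649 = 1.2500.
x_1 = (-1.5811 − 2.5298·1.2500)/3.1623 = -1.5000.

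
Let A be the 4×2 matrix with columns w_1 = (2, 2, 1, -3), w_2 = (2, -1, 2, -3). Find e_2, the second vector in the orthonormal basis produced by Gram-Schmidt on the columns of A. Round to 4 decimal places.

e_2 = (0.1893, -0.8330, 0.4354, -0.2840)

w_1 = (2, 2, 1, -3); ‖w_1‖ = 4.2426, so e_1 = (0.4714, 0.4714, 0.2357, -0.7071).
e_1·w_2 = 0.4714·2 + 0.4714·(-1) + 0.2357·2 + (-0.7071)·(-3) = 3.0641.
u_2 = w_2 − 3.0641·e_1 = (0.5556, -2.4444, 1.2778, -0.8333).
‖u_2‖ = 2.9345, so e_2 = (0.1893, -0.8330, 0.4354, -0.2840).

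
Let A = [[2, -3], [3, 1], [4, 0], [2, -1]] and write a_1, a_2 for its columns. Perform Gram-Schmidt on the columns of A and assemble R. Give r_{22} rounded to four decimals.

r_{22} = 3.2004

a_1 = (2, 3, 4, 2); ‖a_1‖ = 5.7446, so q_1 = (0.3482, 0.5222, 0.6963, 0.3482).
q_1·a_2 = 0.3482·(-3) + 0.5222·1 + 0.6963·0 + 0.3482·(-1) = -0.8704.
u_2 = a_2 + 0.8704·q_1 = (-2.6970, 1.4545, 0.6061, -0.6970).
r_{22} = ‖u_2‖ = 3.2004.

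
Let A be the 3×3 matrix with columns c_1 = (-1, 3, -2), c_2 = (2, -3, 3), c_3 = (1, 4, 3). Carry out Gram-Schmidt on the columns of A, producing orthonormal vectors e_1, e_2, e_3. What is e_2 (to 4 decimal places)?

e_2 = (0.6745, 0.5518, 0.4905)

c_1 = (-1, 3, -2); ‖c_1‖ = 3.7417, so e_1 = (-0.2673, 0.8018, -0.5345).
e_1·c_2 = (-0.2673)·2 + 0.8018·(-3) + (-0.5345)·3 = -4.5434.
u_2 = c_2 + 4.5434·e_1 = (0.7857, 0.6429, 0.5714).
‖u_2‖ = 1.1650, so e_2 = (0.6745, 0.5518, 0.4905).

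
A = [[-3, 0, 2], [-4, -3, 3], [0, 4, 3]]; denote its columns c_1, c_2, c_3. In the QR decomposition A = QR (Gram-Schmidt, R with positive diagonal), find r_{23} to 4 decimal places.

c_1 = (-3, -4, 0); ‖c_1‖ = 5.0000, so e_1 = (-0.6000, -0.8000, 0.0000).
e_1·c_2 = (-0.6000)·0 + (-0.8000)·(-3) + 0.0000·4 = 2.4000.
u_2 = c_2 − 2.4000·e_1 = (1.4400, -1.0800, 4.0000).
‖u_2‖ = 4.3863, so e_2 = (0.3283, -0.2462, 0.9119).
r_{23} = e_2·c_3 = 2.6537.

r_{23} = 2.6537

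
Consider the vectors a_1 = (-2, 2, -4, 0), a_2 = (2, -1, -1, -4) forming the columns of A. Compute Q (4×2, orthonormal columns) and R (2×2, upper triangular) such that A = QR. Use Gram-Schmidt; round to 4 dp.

Q = [[-0.4082, 0.3924], [0.4082, -0.1783], [-0.8165, -0.2854], [0.0000, -0.8561]], R = [[4.8990, -0.4082], [0.0000, 4.6726]]

q_1 = a_1/‖a_1‖ = (-2, 2, -4, 0)/4.8990 = (-0.4082, 0.4082, -0.8165, 0.0000).
r_{12} = q_1·a_2 = -0.4082.
u_2 = a_2 + 0.4082·q_1 = (1.8333, -0.8333, -1.3333, -4.0000).
‖u_2‖ = 4.6726, so q_2 = (0.3924, -0.1783, -0.2854, -0.8561).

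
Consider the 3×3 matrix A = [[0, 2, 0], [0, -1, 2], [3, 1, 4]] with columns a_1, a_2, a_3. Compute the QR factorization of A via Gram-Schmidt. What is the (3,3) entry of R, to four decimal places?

a_1 = (0, 0, 3); ‖a_1‖ = 3.0000, so q_1 = (0.0000, 0.0000, 1.0000).
q_1·a_2 = 0.0000·2 + 0.0000·(-1) + 1.0000·1 = 1.0000.
u_2 = a_2 − 1.0000·q_1 = (2.0000, -1.0000, 0.0000).
‖u_2‖ = 2.2361, so q_2 = (0.8944, -0.4472, 0.0000).
q_1·a_3 = 0.0000·0 + 0.0000·2 + 1.0000·4 = 4.0000; q_2·a_3 = 0.8944·0 + (-0.4472)·2 + 0.0000·4 = -0.8944.
u_3 = a_3 − 4.0000·q_1 + 0.8944·q_2 = (0.8000, 1.6000, 0.0000).
r_{33} = ‖u_3‖ = 1.7889.

r_{33} = 1.7889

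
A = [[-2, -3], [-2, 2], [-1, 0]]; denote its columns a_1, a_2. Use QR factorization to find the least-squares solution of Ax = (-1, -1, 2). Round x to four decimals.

x = (0.2124, 0.0442)

q_1 = a_1/‖a_1‖ = (-2, -2, -1)/3.0000 = (-0.6667, -0.6667, -0.3333).
r_{12} = q_1·a_2 = 0.6667.
u_2 = a_2 − 0.6667·q_1 = (-2.5556, 2.4444, 0.2222).
‖u_2‖ = 3.5434, so q_2 = (-0.7212, 0.6899, 0.0627).
Qᵀb = (0.6667, 0.1568).
Back-substitute: x_2 = 0.1568/3.5434 = 0.0442.
x_1 = (0.6667 − 0.6667·0.0442)/3.0000 = 0.2124.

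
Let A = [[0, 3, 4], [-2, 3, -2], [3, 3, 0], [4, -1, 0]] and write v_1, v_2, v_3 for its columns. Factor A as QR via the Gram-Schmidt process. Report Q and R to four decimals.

v_1 = (0, -2, 3, 4); ‖v_1‖ = 5.3852, so e_1 = (0.0000, -0.3714, 0.5571, 0.7428).
e_1·v_2 = 0.0000·3 + (-0.3714)·3 + 0.5571·3 + 0.7428·(-1) = -0.1857.
u_2 = v_2 + 0.1857·e_1 = (3.0000, 2.9310, 3.1034, -0.8621).
‖u_2‖ = 5.2882, so e_2 = (0.5673, 0.5543, 0.5869, -0.1630).
e_1·v_3 = 0.0000·4 + (-0.3714)·(-2) + 0.5571·0 + 0.7428·0 = 0.7428; e_2·v_3 = 0.5673·4 + 0.5543·(-2) + 0.5869·0 + (-0.1630)·0 = 1.1607.
u_3 = v_3 − 0.7428·e_1 − 1.1607·e_2 = (3.3416, -2.3674, -1.0949, -0.3625).
‖u_3‖ = 4.2545, so e_3 = (0.7854, -0.5565, -0.2574, -0.0852).

Q = [[0.0000, 0.5673, 0.7854], [-0.3714, 0.5543, -0.5565], [0.5571, 0.5869, -0.2574], [0.7428, -0.1630, -0.0852]], R = [[5.3852, -0.1857, 0.7428], [0.0000, 5.2882, 1.1607], [0.0000, 0.0000, 4.2545]]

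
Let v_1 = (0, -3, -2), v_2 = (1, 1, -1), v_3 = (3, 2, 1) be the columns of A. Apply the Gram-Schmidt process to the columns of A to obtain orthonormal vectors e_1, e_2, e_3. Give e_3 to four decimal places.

e_1 = v_1/‖v_1‖ = (0, -3, -2)/3.6056 = (0.0000, -0.8321, -0.5547).
r_{12} = e_1·v_2 = -0.2774.
u_2 = v_2 + 0.2774·e_1 = (1.0000, 0.7692, -1.1538).
‖u_2‖ = 1.7097, so e_2 = (0.5849, 0.4499, -0.6749).
r_{13} = e_1·v_3 = -2.2188; r_{23} = e_2·v_3 = 1.9797.
u_3 = v_3 + 2.2188·e_1 − 1.9797·e_2 = (1.8421, -0.7368, 1.1053).
‖u_3‖ = 2.2711, so e_3 = (0.8111, -0.3244, 0.4867).

e_3 = (0.8111, -0.3244, 0.4867)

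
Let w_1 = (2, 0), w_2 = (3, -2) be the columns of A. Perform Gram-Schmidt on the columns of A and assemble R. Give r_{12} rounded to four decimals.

q_1 = w_1/‖w_1‖ = (2, 0)/2.0000 = (1.0000, 0.0000).
r_{12} = q_1·w_2 = 3.0000.

r_{12} = 3.0000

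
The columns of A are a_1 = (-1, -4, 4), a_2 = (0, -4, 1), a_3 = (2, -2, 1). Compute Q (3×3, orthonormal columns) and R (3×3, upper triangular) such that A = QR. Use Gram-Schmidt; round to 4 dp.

Q = [[-0.1741, 0.2744, 0.9457], [-0.6963, -0.7134, 0.0788], [0.6963, -0.6448, 0.3152]], R = [[5.7446, 3.4816, 1.7408], [0.0000, 2.2088, 1.3308], [0.0000, 0.0000, 2.0491]]

e_1 = a_1/‖a_1‖ = (-1, -4, 4)/5.7446 = (-0.1741, -0.6963, 0.6963).
r_{12} = e_1·a_2 = 3.4816.
u_2 = a_2 − 3.4816·e_1 = (0.6061, -1.5758, -1.4242).
‖u_2‖ = 2.2088, so e_2 = (0.2744, -0.7134, -0.6448).
r_{13} = e_1·a_3 = 1.7408; r_{23} = e_2·a_3 = 1.3308.
u_3 = a_3 − 1.7408·e_1 − 1.3308·e_2 = (1.9379, 0.1615, 0.6460).
‖u_3‖ = 2.0491, so e_3 = (0.9457, 0.0788, 0.3152).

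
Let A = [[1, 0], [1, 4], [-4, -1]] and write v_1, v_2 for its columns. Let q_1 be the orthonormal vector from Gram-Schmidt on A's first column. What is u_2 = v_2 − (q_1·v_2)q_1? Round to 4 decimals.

u_2 = (-0.4444, 3.5556, 0.7778)

v_1 = (1, 1, -4); ‖v_1‖ = 4.2426, so q_1 = (0.2357, 0.2357, -0.9428).
q_1·v_2 = 0.2357·0 + 0.2357·4 + (-0.9428)·(-1) = 1.8856.
u_2 = v_2 − 1.8856·q_1 = (-0.4444, 3.5556, 0.7778).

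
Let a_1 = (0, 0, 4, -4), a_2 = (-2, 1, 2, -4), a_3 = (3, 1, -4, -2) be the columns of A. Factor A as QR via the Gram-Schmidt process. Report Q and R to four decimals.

a_1 = (0, 0, 4, -4); ‖a_1‖ = 5.6569, so q_1 = (0.0000, 0.0000, 0.7071, -0.7071).
q_1·a_2 = 0.0000·(-2) + 0.0000·1 + 0.7071·2 + (-0.7071)·(-4) = 4.2426.
u_2 = a_2 − 4.2426·q_1 = (-2.0000, 1.0000, -1.0000, -1.0000).
‖u_2‖ = 2.6458, so q_2 = (-0.7559, 0.3780, -0.3780, -0.3780).
q_1·a_3 = 0.0000·3 + 0.0000·1 + 0.7071·(-4) + (-0.7071)·(-2) = -1.4142; q_2·a_3 = (-0.7559)·3 + 0.3780·1 + (-0.3780)·(-4) + (-0.3780)·(-2) = 0.3780.
u_3 = a_3 + 1.4142·q_1 − 0.3780·q_2 = (3.2857, 0.8571, -2.8571, -2.8571).
‖u_3‖ = 5.2780, so q_3 = (0.6225, 0.1624, -0.5413, -0.5413).

Q = [[0.0000, -0.7559, 0.6225], [0.0000, 0.3780, 0.1624], [0.7071, -0.3780, -0.5413], [-0.7071, -0.3780, -0.5413]], R = [[5.6569, 4.2426, -1.4142], [0.0000, 2.6458, 0.3780], [0.0000, 0.0000, 5.2780]]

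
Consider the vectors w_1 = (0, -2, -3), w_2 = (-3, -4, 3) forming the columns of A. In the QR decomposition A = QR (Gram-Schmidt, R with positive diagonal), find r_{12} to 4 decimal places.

w_1 = (0, -2, -3); ‖w_1‖ = 3.6056, so e_1 = (0.0000, -0.5547, -0.8321).
r_{12} = e_1·w_2 = -0.2774.

r_{12} = -0.2774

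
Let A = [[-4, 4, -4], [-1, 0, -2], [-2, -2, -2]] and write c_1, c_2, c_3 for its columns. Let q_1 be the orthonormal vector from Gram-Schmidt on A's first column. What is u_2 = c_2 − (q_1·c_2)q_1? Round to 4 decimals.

c_1 = (-4, -1, -2); ‖c_1‖ = 4.5826, so q_1 = (-0.8729, -0.2182, -0.4364).
q_1·c_2 = (-0.8729)·4 + (-0.2182)·0 + (-0.4364)·(-2) = -2.6186.
u_2 = c_2 + 2.6186·q_1 = (1.7143, -0.5714, -3.1429).

u_2 = (1.7143, -0.5714, -3.1429)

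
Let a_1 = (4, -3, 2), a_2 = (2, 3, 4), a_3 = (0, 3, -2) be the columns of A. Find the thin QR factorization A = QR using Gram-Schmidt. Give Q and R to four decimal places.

Q = [[0.7428, 0.1980, 0.6396], [-0.5571, 0.7126, 0.4264], [0.3714, 0.6730, -0.6396]], R = [[5.3852, 1.2999, -2.4140], [0.0000, 5.2259, 0.7918], [0.0000, 0.0000, 2.5584]]

q_1 = a_1/‖a_1‖ = (4, -3, 2)/5.3852 = (0.7428, -0.5571, 0.3714).
r_{12} = q_1·a_2 = 1.2999.
u_2 = a_2 − 1.2999·q_1 = (1.0345, 3.7241, 3.5172).
‖u_2‖ = 5.2259, so q_2 = (0.1980, 0.7126, 0.6730).
r_{13} = q_1·a_3 = -2.4140; r_{23} = q_2·a_3 = 0.7918.
u_3 = a_3 + 2.4140·q_1 − 0.7918·q_2 = (1.6364, 1.0909, -1.6364).
‖u_3‖ = 2.5584, so q_3 = (0.6396, 0.4264, -0.6396).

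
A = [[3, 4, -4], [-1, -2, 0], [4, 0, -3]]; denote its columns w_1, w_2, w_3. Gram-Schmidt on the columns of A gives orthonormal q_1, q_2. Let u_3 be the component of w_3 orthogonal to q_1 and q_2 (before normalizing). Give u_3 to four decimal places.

u_3 = (-0.6420, -1.2840, 0.1605)

q_1 = w_1/‖w_1‖ = (3, -1, 4)/5.0990 = (0.5883, -0.1961, 0.7845).
r_{12} = q_1·w_2 = 2.7456.
u_2 = w_2 − 2.7456·q_1 = (2.3846, -1.4615, -2.1538).
‖u_2‖ = 3.5301, so q_2 = (0.6755, -0.4140, -0.6101).
r_{13} = q_1·w_3 = -4.7068; r_{23} = q_2·w_3 = -0.8716.
u_3 = w_3 + 4.7068·q_1 + 0.8716·q_2 = (-0.6420, -1.2840, 0.1605).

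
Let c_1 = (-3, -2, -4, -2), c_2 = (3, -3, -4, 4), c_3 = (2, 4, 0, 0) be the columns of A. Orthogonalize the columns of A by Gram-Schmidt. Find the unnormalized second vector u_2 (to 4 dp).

u_2 = (3.4545, -2.6970, -3.3939, 4.3030)

c_1 = (-3, -2, -4, -2); ‖c_1‖ = 5.7446, so q_1 = (-0.5222, -0.3482, -0.6963, -0.3482).
q_1·c_2 = (-0.5222)·3 + (-0.3482)·(-3) + (-0.6963)·(-4) + (-0.3482)·4 = 0.8704.
u_2 = c_2 − 0.8704·q_1 = (3.4545, -2.6970, -3.3939, 4.3030).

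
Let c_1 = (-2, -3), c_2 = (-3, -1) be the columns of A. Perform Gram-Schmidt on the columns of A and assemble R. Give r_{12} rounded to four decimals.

r_{12} = 2.4962

c_1 = (-2, -3); ‖c_1‖ = 3.6056, so e_1 = (-0.5547, -0.8321).
r_{12} = e_1·c_2 = 2.4962.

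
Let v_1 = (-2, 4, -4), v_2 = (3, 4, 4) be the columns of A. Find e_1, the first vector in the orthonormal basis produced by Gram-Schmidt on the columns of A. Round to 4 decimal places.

v_1 = (-2, 4, -4); ‖v_1‖ = 6.0000, so e_1 = (-0.3333, 0.6667, -0.6667).

e_1 = (-0.3333, 0.6667, -0.6667)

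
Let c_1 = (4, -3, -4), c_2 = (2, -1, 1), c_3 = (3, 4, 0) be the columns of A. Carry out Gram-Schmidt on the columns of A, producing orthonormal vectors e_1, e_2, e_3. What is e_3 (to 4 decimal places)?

e_3 = (0.4987, 0.8550, -0.1425)

c_1 = (4, -3, -4); ‖c_1‖ = 6.4031, so e_1 = (0.6247, -0.4685, -0.6247).
e_1·c_2 = 0.6247·2 + (-0.4685)·(-1) + (-0.6247)·1 = 1.0932.
u_2 = c_2 − 1.0932·e_1 = (1.3171, -0.4878, 1.6829).
‖u_2‖ = 2.1920, so e_2 = (0.6009, -0.2225, 0.7678).
e_1·c_3 = 0.6247·3 + (-0.4685)·4 + (-0.6247)·0 = 0.0000; e_2·c_3 = 0.6009·3 + (-0.2225)·4 + 0.7678·0 = 0.9124.
u_3 = c_3 + 0.0000·e_1 − 0.9124·e_2 = (2.4518, 4.2030, -0.7005).
‖u_3‖ = 4.9160, so e_3 = (0.4987, 0.8550, -0.1425).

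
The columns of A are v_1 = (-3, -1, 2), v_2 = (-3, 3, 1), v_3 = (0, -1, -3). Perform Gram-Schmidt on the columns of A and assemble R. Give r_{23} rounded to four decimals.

v_1 = (-3, -1, 2); ‖v_1‖ = 3.7417, so e_1 = (-0.8018, -0.2673, 0.5345).
e_1·v_2 = (-0.8018)·(-3) + (-0.2673)·3 + 0.5345·1 = 2.1381.
u_2 = v_2 − 2.1381·e_1 = (-1.2857, 3.5714, -0.1429).
‖u_2‖ = 3.7985, so e_2 = (-0.3385, 0.9402, -0.0376).
r_{23} = e_2·v_3 = -0.8274.

r_{23} = -0.8274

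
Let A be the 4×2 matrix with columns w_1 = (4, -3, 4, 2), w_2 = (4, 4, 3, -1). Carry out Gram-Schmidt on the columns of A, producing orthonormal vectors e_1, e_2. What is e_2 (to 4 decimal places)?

e_2 = (0.4491, 0.8041, 0.2861, -0.2644)

w_1 = (4, -3, 4, 2); ‖w_1‖ = 6.7082, so e_1 = (0.5963, -0.4472, 0.5963, 0.2981).
e_1·w_2 = 0.5963·4 + (-0.4472)·4 + 0.5963·3 + 0.2981·(-1) = 2.0870.
u_2 = w_2 − 2.0870·e_1 = (2.7556, 4.9333, 1.7556, -1.6222).
‖u_2‖ = 6.1355, so e_2 = (0.4491, 0.8041, 0.2861, -0.2644).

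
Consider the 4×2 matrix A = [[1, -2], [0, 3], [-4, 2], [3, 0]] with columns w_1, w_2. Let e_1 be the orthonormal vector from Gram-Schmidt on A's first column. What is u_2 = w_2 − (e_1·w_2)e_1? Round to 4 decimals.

e_1 = w_1/‖w_1‖ = (1, 0, -4, 3)/5.0990 = (0.1961, 0.0000, -0.7845, 0.5883).
r_{12} = e_1·w_2 = -1.9612.
u_2 = w_2 + 1.9612·e_1 = (-1.6154, 3.0000, 0.4615, 1.1538).

u_2 = (-1.6154, 3.0000, 0.4615, 1.1538)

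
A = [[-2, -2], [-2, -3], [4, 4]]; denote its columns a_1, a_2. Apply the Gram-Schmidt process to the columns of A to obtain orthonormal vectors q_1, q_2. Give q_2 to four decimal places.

q_1 = a_1/‖a_1‖ = (-2, -2, 4)/4.8990 = (-0.4082, -0.4082, 0.8165).
r_{12} = q_1·a_2 = 5.3072.
u_2 = a_2 − 5.3072·q_1 = (0.1667, -0.8333, -0.3333).
‖u_2‖ = 0.9129, so q_2 = (0.1826, -0.9129, -0.3651).

q_2 = (0.1826, -0.9129, -0.3651)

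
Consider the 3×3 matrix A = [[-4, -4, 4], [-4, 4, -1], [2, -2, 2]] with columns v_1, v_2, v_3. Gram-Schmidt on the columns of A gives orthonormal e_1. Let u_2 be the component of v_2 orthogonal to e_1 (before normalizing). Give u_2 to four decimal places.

e_1 = v_1/‖v_1‖ = (-4, -4, 2)/6.0000 = (-0.6667, -0.6667, 0.3333).
r_{12} = e_1·v_2 = -0.6667.
u_2 = v_2 + 0.6667·e_1 = (-4.4444, 3.5556, -1.7778).

u_2 = (-4.4444, 3.5556, -1.7778)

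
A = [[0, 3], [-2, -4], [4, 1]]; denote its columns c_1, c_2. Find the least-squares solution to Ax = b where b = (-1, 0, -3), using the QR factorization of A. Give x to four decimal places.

c_1 = (0, -2, 4); ‖c_1‖ = 4.4721, so e_1 = (0.0000, -0.4472, 0.8944).
e_1·c_2 = 0.0000·3 + (-0.4472)·(-4) + 0.8944·1 = 2.6833.
u_2 = c_2 − 2.6833·e_1 = (3.0000, -2.8000, -1.4000).
‖u_2‖ = 4.3359, so e_2 = (0.6919, -0.6458, -0.3229).
Qᵀb = (-2.6833, 0.2768).
Back-substitute: x_2 = 0.2768/4.3359 = 0.0638.
x_1 = (-2.6833 − 2.6833·0.0638)/4.4721 = -0.6383.

x = (-0.6383, 0.0638)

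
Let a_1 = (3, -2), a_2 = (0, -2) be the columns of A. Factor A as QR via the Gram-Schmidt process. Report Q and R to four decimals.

Q = [[0.8321, -0.5547], [-0.5547, -0.8321]], R = [[3.6056, 1.1094], [0.0000, 1.6641]]

q_1 = a_1/‖a_1‖ = (3, -2)/3.6056 = (0.8321, -0.5547).
r_{12} = q_1·a_2 = 1.1094.
u_2 = a_2 − 1.1094·q_1 = (-0.9231, -1.3846).
‖u_2‖ = 1.6641, so q_2 = (-0.5547, -0.8321).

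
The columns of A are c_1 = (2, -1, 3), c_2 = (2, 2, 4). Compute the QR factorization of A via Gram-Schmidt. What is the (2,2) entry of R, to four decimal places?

r_{22} = 3.1623

c_1 = (2, -1, 3); ‖c_1‖ = 3.7417, so q_1 = (0.5345, -0.2673, 0.8018).
q_1·c_2 = 0.5345·2 + (-0.2673)·2 + 0.8018·4 = 3.7417.
u_2 = c_2 − 3.7417·q_1 = (0.0000, 3.0000, 1.0000).
r_{22} = ‖u_2‖ = 3.1623.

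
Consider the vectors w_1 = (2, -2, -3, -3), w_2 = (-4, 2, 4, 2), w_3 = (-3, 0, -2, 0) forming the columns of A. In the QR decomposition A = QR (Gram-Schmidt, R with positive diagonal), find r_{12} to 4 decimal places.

r_{12} = -5.8835

w_1 = (2, -2, -3, -3); ‖w_1‖ = 5.0990, so q_1 = (0.3922, -0.3922, -0.5883, -0.5883).
r_{12} = q_1·w_2 = -5.8835.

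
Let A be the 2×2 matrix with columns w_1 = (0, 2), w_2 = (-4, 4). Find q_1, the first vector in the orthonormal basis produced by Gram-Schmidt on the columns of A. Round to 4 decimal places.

q_1 = (0.0000, 1.0000)

q_1 = w_1/‖w_1‖ = (0, 2)/2.0000 = (0.0000, 1.0000).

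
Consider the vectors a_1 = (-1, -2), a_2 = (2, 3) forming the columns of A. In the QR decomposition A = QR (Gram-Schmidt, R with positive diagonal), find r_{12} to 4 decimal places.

r_{12} = -3.5777

a_1 = (-1, -2); ‖a_1‖ = 2.2361, so q_1 = (-0.4472, -0.8944).
r_{12} = q_1·a_2 = -3.5777.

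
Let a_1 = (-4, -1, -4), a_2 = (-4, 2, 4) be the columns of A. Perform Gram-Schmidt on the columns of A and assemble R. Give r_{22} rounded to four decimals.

r_{22} = 5.9899

a_1 = (-4, -1, -4); ‖a_1‖ = 5.7446, so q_1 = (-0.6963, -0.1741, -0.6963).
q_1·a_2 = (-0.6963)·(-4) + (-0.1741)·2 + (-0.6963)·4 = -0.3482.
u_2 = a_2 + 0.3482·q_1 = (-4.2424, 1.9394, 3.7576).
r_{22} = ‖u_2‖ = 5.9899.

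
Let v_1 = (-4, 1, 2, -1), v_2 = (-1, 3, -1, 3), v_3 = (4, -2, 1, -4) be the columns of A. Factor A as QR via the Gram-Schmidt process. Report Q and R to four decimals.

v_1 = (-4, 1, 2, -1); ‖v_1‖ = 4.6904, so q_1 = (-0.8528, 0.2132, 0.4264, -0.2132).
q_1·v_2 = (-0.8528)·(-1) + 0.2132·3 + 0.4264·(-1) + (-0.2132)·3 = 0.4264.
u_2 = v_2 − 0.4264·q_1 = (-0.6364, 2.9091, -1.1818, 3.0909).
‖u_2‖ = 4.4518, so q_2 = (-0.1429, 0.6535, -0.2655, 0.6943).
q_1·v_3 = (-0.8528)·4 + 0.2132·(-2) + 0.4264·1 + (-0.2132)·(-4) = -2.5584; q_2·v_3 = (-0.1429)·4 + 0.6535·(-2) + (-0.2655)·1 + 0.6943·(-4) = -4.9214.
u_3 = v_3 + 2.5584·q_1 + 4.9214·q_2 = (1.1147, 1.7615, 0.7844, -1.1284).
‖u_3‖ = 2.4968, so q_3 = (0.4464, 0.7055, 0.3142, -0.4520).

Q = [[-0.8528, -0.1429, 0.4464], [0.2132, 0.6535, 0.7055], [0.4264, -0.2655, 0.3142], [-0.2132, 0.6943, -0.4520]], R = [[4.6904, 0.4264, -2.5584], [0.0000, 4.4518, -4.9214], [0.0000, 0.0000, 2.4968]]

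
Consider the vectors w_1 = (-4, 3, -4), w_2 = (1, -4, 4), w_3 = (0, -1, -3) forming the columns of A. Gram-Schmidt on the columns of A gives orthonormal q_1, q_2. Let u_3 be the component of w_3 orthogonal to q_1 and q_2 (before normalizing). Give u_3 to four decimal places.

q_1 = w_1/‖w_1‖ = (-4, 3, -4)/6.4031 = (-0.6247, 0.4685, -0.6247).
r_{12} = q_1·w_2 = -4.9976.
u_2 = w_2 + 4.9976·q_1 = (-2.1220, -1.6585, 0.8780).
‖u_2‖ = 2.8327, so q_2 = (-0.7491, -0.5855, 0.3100).
r_{13} = q_1·w_3 = 1.4056; r_{23} = q_2·w_3 = -0.3444.
u_3 = w_3 − 1.4056·q_1 + 0.3444·q_2 = (0.6201, -1.8602, -2.0152).

u_3 = (0.6201, -1.8602, -2.0152)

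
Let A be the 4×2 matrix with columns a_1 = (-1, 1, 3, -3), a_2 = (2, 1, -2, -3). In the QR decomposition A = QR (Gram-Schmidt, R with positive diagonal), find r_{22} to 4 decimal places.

q_1 = a_1/‖a_1‖ = (-1, 1, 3, -3)/4.4721 = (-0.2236, 0.2236, 0.6708, -0.6708).
r_{12} = q_1·a_2 = 0.4472.
u_2 = a_2 − 0.4472·q_1 = (2.1000, 0.9000, -2.3000, -2.7000).
r_{22} = ‖u_2‖ = 4.2190.

r_{22} = 4.2190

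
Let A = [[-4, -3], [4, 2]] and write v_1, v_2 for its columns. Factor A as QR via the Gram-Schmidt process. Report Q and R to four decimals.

Q = [[-0.7071, -0.7071], [0.7071, -0.7071]], R = [[5.6569, 3.5355], [0.0000, 0.7071]]

q_1 = v_1/‖v_1‖ = (-4, 4)/5.6569 = (-0.7071, 0.7071).
r_{12} = q_1·v_2 = 3.5355.
u_2 = v_2 − 3.5355·q_1 = (-0.5000, -0.5000).
‖u_2‖ = 0.7071, so q_2 = (-0.7071, -0.7071).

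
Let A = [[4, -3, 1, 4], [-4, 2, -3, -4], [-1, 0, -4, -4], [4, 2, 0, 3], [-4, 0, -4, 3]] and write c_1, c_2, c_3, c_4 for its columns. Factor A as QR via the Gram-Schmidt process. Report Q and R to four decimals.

Q = [[0.4961, -0.5882, -0.3383, 0.0890], [-0.4961, 0.3281, -0.1254, -0.1824], [-0.1240, -0.0480, -0.7463, -0.5710], [0.4961, 0.7122, -0.3821, 0.3159], [-0.4961, -0.1921, -0.4085, 0.7301]], R = [[8.0623, -1.4884, 4.4653, 4.4653], [0.0000, 3.8451, -0.6122, -1.9125], [0.0000, 0.0000, 4.6569, -0.2382], [0.0000, 0.0000, 0.0000, 6.5075]]

c_1 = (4, -4, -1, 4, -4); ‖c_1‖ = 8.0623, so q_1 = (0.4961, -0.4961, -0.1240, 0.4961, -0.4961).
q_1·c_2 = 0.4961·(-3) + (-0.4961)·2 + (-0.1240)·0 + 0.4961·2 + (-0.4961)·0 = -1.4884.
u_2 = c_2 + 1.4884·q_1 = (-2.2615, 1.2615, -0.1846, 2.7385, -0.7385).
‖u_2‖ = 3.8451, so q_2 = (-0.5882, 0.3281, -0.0480, 0.7122, -0.1921).
q_1·c_3 = 0.4961·1 + (-0.4961)·(-3) + (-0.1240)·(-4) + 0.4961·0 + (-0.4961)·(-4) = 4.4653; q_2·c_3 = (-0.5882)·1 + 0.3281·(-3) + (-0.0480)·(-4) + 0.7122·0 + (-0.1921)·(-4) = -0.6122.
u_3 = c_3 − 4.4653·q_1 + 0.6122·q_2 = (-1.5754, -0.5838, -3.4755, -1.7794, -1.9022).
‖u_3‖ = 4.6569, so q_3 = (-0.3383, -0.1254, -0.7463, -0.3821, -0.4085).
q_1·c_4 = 0.4961·4 + (-0.4961)·(-4) + (-0.1240)·(-4) + 0.4961·3 + (-0.4961)·3 = 4.4653; q_2·c_4 = (-0.5882)·4 + 0.3281·(-4) + (-0.0480)·(-4) + 0.7122·3 + (-0.1921)·3 = -1.9125; q_3·c_4 = (-0.3383)·4 + (-0.1254)·(-4) + (-0.7463)·(-4) + (-0.3821)·3 + (-0.4085)·3 = -0.2382.
u_4 = c_4 − 4.4653·q_1 + 1.9125·q_2 + 0.2382·q_3 = (0.5791, -1.1870, -3.7158, 2.0557, 4.7508).
‖u_4‖ = 6.5075, so q_4 = (0.0890, -0.1824, -0.5710, 0.3159, 0.7301).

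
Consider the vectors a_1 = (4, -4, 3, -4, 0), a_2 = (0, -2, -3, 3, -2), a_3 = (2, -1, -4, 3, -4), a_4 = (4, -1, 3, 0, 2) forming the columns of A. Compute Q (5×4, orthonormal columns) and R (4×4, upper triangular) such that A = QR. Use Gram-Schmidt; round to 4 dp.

Q = [[0.5298, 0.1901, 0.5809, 0.5388], [-0.5298, -0.6068, 0.5837, 0.1015], [0.3974, -0.4825, -0.1777, 0.2800], [-0.5298, 0.4350, -0.1361, 0.6473], [0.0000, -0.4167, -0.5213, 0.4495]], R = [[7.5498, -1.7219, -1.5894, 3.8411], [0.0000, 4.7995, 5.8888, -0.9138], [0.0000, 0.0000, 2.9658, 0.1641], [0.0000, 0.0000, 0.0000, 3.7926]]

a_1 = (4, -4, 3, -4, 0); ‖a_1‖ = 7.5498, so e_1 = (0.5298, -0.5298, 0.3974, -0.5298, 0.0000).
e_1·a_2 = 0.5298·0 + (-0.5298)·(-2) + 0.3974·(-3) + (-0.5298)·3 + 0.0000·(-2) = -1.7219.
u_2 = a_2 + 1.7219·e_1 = (0.9123, -2.9123, -2.3158, 2.0877, -2.0000).
‖u_2‖ = 4.7995, so e_2 = (0.1901, -0.6068, -0.4825, 0.4350, -0.4167).
e_1·a_3 = 0.5298·2 + (-0.5298)·(-1) + 0.3974·(-4) + (-0.5298)·3 + 0.0000·(-4) = -1.5894; e_2·a_3 = 0.1901·2 + (-0.6068)·(-1) + (-0.4825)·(-4) + 0.4350·3 + (-0.4167)·(-4) = 5.8888.
u_3 = a_3 + 1.5894·e_1 − 5.8888·e_2 = (1.7228, 1.7312, -0.5270, -0.4037, -1.5461).
‖u_3‖ = 2.9658, so e_3 = (0.5809, 0.5837, -0.1777, -0.1361, -0.5213).
e_1·a_4 = 0.5298·4 + (-0.5298)·(-1) + 0.3974·3 + (-0.5298)·0 + 0.0000·2 = 3.8411; e_2·a_4 = 0.1901·4 + (-0.6068)·(-1) + (-0.4825)·3 + 0.4350·0 + (-0.4167)·2 = -0.9138; e_3·a_4 = 0.5809·4 + 0.5837·(-1) + (-0.1777)·3 + (-0.1361)·0 + (-0.5213)·2 = 0.1641.
u_4 = a_4 − 3.8411·e_1 + 0.9138·e_2 − 0.1641·e_3 = (2.0433, 0.3848, 1.0619, 2.4549, 1.7047).
‖u_4‖ = 3.7926, so e_4 = (0.5388, 0.1015, 0.2800, 0.6473, 0.4495).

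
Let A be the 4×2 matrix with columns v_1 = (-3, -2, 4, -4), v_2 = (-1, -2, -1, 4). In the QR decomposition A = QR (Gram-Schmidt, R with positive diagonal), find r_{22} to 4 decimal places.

r_{22} = 4.2714

q_1 = v_1/‖v_1‖ = (-3, -2, 4, -4)/6.7082 = (-0.4472, -0.2981, 0.5963, -0.5963).
r_{12} = q_1·v_2 = -1.9379.
u_2 = v_2 + 1.9379·q_1 = (-1.8667, -2.5778, 0.1556, 2.8444).
r_{22} = ‖u_2‖ = 4.2714.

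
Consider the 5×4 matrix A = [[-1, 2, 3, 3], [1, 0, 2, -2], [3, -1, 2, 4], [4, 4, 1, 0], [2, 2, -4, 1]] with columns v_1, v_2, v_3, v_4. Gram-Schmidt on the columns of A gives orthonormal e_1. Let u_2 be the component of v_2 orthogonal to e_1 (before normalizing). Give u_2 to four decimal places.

v_1 = (-1, 1, 3, 4, 2); ‖v_1‖ = 5.5678, so e_1 = (-0.1796, 0.1796, 0.5388, 0.7184, 0.3592).
e_1·v_2 = (-0.1796)·2 + 0.1796·0 + 0.5388·(-1) + 0.7184·4 + 0.3592·2 = 2.6941.
u_2 = v_2 − 2.6941·e_1 = (2.4839, -0.4839, -2.4516, 2.0645, 1.0323).

u_2 = (2.4839, -0.4839, -2.4516, 2.0645, 1.0323)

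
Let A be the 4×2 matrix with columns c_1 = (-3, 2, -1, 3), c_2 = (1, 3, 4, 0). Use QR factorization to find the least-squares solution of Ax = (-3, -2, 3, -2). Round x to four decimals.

x = (-0.1692, 0.1089)

q_1 = c_1/‖c_1‖ = (-3, 2, -1, 3)/4.7958 = (-0.6255, 0.4170, -0.2085, 0.6255).
r_{12} = q_1·c_2 = -0.2085.
u_2 = c_2 + 0.2085·q_1 = (0.8696, 3.0870, 3.9565, 0.1304).
‖u_2‖ = 5.0948, so q_2 = (0.1707, 0.6059, 0.7766, 0.0256).
Qᵀb = (-0.8341, 0.5547).
Back-substitute: x_2 = 0.5547/5.0948 = 0.1089.
x_1 = (-0.8341 + 0.2085·0.1089)/4.7958 = -0.1692.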